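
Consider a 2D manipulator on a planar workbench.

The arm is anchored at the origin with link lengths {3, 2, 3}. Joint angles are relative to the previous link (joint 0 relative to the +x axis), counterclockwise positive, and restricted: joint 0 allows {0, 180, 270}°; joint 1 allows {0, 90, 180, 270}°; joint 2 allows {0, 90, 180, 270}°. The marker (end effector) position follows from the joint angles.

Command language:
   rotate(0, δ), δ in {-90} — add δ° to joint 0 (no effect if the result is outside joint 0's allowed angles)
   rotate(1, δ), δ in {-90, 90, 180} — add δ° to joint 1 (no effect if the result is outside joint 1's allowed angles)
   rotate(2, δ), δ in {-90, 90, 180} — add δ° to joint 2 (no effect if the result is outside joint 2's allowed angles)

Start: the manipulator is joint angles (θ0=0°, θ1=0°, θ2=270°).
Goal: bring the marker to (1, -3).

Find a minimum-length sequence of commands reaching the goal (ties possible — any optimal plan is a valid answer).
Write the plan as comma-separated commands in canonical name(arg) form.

rotate(1, 180), rotate(2, 180)

t0: joint angles (θ0=0°, θ1=0°, θ2=270°)
t=1 rotate(1, 180) ⇒ joint angles (θ0=0°, θ1=180°, θ2=270°)
t=2 rotate(2, 180) ⇒ joint angles (θ0=0°, θ1=180°, θ2=90°)
shorter routes all fall short; 2 is best.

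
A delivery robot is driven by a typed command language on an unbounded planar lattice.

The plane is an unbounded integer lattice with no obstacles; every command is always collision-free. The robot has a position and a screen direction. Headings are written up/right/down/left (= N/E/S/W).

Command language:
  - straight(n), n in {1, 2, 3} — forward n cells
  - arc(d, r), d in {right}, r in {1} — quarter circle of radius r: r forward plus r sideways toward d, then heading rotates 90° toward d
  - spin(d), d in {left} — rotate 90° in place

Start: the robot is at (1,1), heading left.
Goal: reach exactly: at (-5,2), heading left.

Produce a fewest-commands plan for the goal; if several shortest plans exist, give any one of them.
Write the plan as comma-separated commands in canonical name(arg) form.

straight(3), straight(2), arc(right, 1), spin(left)

begin: at (1,1), heading left
step 1 (straight(3)): at (-2,1), heading left
step 2 (straight(2)): at (-4,1), heading left
step 3 (arc(right, 1)): at (-5,2), heading up
step 4 (spin(left)): at (-5,2), heading left
shorter routes all fall short; 4 is best.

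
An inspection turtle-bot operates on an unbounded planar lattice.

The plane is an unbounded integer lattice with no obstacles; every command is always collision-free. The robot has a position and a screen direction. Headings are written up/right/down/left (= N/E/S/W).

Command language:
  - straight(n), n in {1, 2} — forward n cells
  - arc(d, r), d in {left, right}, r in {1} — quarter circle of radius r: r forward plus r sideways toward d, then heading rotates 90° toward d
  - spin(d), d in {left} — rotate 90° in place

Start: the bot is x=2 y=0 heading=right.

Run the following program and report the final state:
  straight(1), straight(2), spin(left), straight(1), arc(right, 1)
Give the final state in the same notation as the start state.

from: x=2 y=0 heading=right
t=1 straight(1) ⇒ x=3 y=0 heading=right
t=2 straight(2) ⇒ x=5 y=0 heading=right
t=3 spin(left) ⇒ x=5 y=0 heading=up
t=4 straight(1) ⇒ x=5 y=1 heading=up
t=5 arc(right, 1) ⇒ x=6 y=2 heading=right

x=6 y=2 heading=right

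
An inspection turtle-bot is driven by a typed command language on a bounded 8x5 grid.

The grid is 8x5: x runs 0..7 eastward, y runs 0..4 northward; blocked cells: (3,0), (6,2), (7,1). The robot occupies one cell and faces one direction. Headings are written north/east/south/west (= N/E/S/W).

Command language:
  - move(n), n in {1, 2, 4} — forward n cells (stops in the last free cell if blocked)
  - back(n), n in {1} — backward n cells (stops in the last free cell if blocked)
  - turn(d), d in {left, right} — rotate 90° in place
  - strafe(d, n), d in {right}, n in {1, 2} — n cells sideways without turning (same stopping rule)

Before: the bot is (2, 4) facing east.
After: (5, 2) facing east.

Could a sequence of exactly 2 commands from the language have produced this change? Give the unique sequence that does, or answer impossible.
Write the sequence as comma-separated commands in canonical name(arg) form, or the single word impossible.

strafe(right, 2), move(4)

key: heading stays E — no command in the sequence turns
begin: (2, 4) facing east
t=1 strafe(right, 2) ⇒ (2, 2) facing east
t=2 move(4) ⇒ (5, 2) facing east
no other 2-command option fits: unique.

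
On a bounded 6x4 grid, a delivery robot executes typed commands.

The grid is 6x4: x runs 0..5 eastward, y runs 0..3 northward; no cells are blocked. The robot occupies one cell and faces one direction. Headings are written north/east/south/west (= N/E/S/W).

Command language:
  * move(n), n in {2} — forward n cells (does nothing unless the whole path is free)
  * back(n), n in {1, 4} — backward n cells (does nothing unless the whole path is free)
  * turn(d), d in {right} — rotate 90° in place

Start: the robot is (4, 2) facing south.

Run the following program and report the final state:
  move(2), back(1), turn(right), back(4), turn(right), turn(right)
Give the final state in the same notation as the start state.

initial: (4, 2) facing south
[1] after move(2): (4, 0) facing south
[2] after back(1): (4, 1) facing south
[3] after turn(right): (4, 1) facing west
[4] after back(4): (4, 1) facing west
[5] after turn(right): (4, 1) facing north
[6] after turn(right): (4, 1) facing east

(4, 1) facing east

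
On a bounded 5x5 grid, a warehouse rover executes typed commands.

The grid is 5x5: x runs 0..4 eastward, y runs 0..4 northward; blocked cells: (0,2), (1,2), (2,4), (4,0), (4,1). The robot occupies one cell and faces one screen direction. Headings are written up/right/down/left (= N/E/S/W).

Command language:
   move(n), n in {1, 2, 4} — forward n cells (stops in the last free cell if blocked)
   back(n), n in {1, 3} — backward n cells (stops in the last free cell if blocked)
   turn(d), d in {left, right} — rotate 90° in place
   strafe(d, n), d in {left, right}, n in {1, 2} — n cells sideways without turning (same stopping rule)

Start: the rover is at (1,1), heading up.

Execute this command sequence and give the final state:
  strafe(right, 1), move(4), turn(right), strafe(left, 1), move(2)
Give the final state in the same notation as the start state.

at (4,3), heading right

from: at (1,1), heading up
1. strafe(right, 1) → at (2,1), heading up
2. move(4) → at (2,3), heading up
3. turn(right) → at (2,3), heading right
4. strafe(left, 1) → at (2,3), heading right
5. move(2) → at (4,3), heading right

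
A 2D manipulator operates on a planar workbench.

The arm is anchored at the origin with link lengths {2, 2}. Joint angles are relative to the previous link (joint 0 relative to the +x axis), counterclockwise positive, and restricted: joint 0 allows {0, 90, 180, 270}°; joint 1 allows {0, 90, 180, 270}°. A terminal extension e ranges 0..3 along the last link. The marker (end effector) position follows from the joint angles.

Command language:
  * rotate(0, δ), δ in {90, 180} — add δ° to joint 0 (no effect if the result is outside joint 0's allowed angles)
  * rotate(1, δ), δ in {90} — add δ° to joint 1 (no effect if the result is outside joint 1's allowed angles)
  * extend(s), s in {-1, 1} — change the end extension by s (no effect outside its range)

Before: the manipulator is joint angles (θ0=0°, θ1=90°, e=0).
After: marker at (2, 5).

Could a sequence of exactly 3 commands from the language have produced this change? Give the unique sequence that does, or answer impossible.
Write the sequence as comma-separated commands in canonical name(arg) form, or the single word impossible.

initial: joint angles (θ0=0°, θ1=90°, e=0)
step 1 (extend(1)): joint angles (θ0=0°, θ1=90°, e=1)
step 2 (extend(1)): joint angles (θ0=0°, θ1=90°, e=2)
step 3 (extend(1)): joint angles (θ0=0°, θ1=90°, e=3)
no other 3-command option fits: unique.

extend(1), extend(1), extend(1)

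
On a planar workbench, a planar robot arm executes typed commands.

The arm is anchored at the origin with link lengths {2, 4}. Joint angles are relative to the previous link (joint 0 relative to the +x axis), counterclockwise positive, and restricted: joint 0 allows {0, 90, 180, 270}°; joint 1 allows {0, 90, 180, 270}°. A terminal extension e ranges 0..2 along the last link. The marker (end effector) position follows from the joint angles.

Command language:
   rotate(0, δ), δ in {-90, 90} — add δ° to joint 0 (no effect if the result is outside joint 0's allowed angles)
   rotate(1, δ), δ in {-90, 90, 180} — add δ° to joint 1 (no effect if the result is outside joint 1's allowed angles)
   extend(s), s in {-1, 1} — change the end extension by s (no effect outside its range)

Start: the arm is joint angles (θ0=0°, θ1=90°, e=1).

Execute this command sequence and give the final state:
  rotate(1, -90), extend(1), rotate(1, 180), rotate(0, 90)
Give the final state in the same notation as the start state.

joint angles (θ0=90°, θ1=180°, e=2)

from: joint angles (θ0=0°, θ1=90°, e=1)
step 1 (rotate(1, -90)): joint angles (θ0=0°, θ1=0°, e=1)
step 2 (extend(1)): joint angles (θ0=0°, θ1=0°, e=2)
step 3 (rotate(1, 180)): joint angles (θ0=0°, θ1=180°, e=2)
step 4 (rotate(0, 90)): joint angles (θ0=90°, θ1=180°, e=2)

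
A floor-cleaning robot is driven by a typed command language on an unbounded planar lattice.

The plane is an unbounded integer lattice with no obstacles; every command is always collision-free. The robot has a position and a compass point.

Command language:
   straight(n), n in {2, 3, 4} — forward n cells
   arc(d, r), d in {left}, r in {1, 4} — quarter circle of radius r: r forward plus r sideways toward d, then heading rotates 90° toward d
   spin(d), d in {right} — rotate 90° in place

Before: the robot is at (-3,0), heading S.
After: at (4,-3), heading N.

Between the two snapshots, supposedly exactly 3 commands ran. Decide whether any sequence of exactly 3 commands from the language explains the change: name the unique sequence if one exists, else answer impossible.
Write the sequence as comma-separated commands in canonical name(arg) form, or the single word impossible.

arc(left, 4), straight(2), arc(left, 1)

key: position moved to (4,-3) AND the heading swung to N — translation plus rotation needed
start: at (-3,0), heading S
1. arc(left, 4) → at (1,-4), heading E
2. straight(2) → at (3,-4), heading E
3. arc(left, 1) → at (4,-3), heading N
all 216 alternatives checked — unique.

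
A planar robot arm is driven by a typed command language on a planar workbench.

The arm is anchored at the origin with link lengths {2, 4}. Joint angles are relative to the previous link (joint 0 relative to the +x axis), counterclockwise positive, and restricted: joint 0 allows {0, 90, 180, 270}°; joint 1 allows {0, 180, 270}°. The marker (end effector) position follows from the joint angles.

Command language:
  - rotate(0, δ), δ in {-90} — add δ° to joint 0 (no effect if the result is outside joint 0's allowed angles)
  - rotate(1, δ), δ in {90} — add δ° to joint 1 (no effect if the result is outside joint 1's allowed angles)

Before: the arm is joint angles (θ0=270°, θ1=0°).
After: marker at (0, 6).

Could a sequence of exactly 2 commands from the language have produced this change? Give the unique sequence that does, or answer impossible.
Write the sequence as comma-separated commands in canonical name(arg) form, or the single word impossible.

begin: joint angles (θ0=270°, θ1=0°)
step 1 (rotate(0, -90)): joint angles (θ0=180°, θ1=0°)
step 2 (rotate(0, -90)): joint angles (θ0=90°, θ1=0°)
no other 2-command option fits: unique.

rotate(0, -90), rotate(0, -90)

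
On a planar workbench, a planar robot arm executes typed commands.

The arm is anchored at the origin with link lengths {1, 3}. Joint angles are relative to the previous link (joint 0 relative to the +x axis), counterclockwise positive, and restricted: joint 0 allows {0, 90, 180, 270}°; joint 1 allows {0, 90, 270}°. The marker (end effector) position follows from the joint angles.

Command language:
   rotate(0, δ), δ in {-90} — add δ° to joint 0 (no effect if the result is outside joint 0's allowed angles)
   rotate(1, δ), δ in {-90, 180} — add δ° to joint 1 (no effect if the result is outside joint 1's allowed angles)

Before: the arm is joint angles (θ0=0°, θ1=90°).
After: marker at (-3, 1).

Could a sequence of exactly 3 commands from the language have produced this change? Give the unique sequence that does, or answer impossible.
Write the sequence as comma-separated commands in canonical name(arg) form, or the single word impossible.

t0: joint angles (θ0=0°, θ1=90°)
[1] after rotate(0, -90): joint angles (θ0=270°, θ1=90°)
[2] after rotate(0, -90): joint angles (θ0=180°, θ1=90°)
[3] after rotate(0, -90): joint angles (θ0=90°, θ1=90°)
no other 3-command option fits: unique.

rotate(0, -90), rotate(0, -90), rotate(0, -90)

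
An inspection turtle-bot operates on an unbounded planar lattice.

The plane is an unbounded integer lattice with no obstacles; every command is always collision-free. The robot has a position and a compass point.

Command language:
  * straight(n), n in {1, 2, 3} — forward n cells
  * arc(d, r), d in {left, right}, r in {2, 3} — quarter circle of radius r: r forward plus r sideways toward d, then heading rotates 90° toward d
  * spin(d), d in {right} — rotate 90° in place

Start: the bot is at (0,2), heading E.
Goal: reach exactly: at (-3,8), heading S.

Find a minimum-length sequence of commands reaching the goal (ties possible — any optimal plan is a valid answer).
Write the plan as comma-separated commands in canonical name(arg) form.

arc(left, 2), straight(3), arc(left, 3), arc(left, 2)

t0: at (0,2), heading E
step 1 (arc(left, 2)): at (2,4), heading N
step 2 (straight(3)): at (2,7), heading N
step 3 (arc(left, 3)): at (-1,10), heading W
step 4 (arc(left, 2)): at (-3,8), heading S
no 3-step plan works, so 4 is optimal.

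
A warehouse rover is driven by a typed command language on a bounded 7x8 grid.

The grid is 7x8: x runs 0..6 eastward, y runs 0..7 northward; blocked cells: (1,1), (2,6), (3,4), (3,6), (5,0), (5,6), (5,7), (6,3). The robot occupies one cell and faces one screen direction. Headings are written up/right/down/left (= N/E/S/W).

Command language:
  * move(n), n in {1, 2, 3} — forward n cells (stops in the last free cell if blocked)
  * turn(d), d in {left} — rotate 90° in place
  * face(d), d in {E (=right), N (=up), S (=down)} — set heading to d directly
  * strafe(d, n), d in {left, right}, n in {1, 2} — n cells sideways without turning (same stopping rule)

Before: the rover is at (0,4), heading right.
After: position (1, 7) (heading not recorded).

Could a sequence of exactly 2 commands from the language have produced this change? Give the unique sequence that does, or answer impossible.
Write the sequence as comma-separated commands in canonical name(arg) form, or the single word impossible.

impossible

checked all 2-command options: none fits.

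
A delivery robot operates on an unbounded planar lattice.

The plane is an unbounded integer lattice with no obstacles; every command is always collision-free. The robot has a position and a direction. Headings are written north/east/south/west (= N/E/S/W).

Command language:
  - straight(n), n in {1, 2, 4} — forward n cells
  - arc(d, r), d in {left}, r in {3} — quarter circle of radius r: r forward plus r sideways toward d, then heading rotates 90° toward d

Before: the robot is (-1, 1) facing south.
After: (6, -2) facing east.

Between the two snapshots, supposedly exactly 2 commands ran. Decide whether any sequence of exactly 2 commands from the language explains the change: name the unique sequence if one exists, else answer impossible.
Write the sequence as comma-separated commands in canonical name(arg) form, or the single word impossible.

key: position moved to (6,-2) AND the heading swung to E — translation plus rotation needed
initial: (-1, 1) facing south
1. arc(left, 3) → (2, -2) facing east
2. straight(4) → (6, -2) facing east
no other 2-command option fits: unique.

arc(left, 3), straight(4)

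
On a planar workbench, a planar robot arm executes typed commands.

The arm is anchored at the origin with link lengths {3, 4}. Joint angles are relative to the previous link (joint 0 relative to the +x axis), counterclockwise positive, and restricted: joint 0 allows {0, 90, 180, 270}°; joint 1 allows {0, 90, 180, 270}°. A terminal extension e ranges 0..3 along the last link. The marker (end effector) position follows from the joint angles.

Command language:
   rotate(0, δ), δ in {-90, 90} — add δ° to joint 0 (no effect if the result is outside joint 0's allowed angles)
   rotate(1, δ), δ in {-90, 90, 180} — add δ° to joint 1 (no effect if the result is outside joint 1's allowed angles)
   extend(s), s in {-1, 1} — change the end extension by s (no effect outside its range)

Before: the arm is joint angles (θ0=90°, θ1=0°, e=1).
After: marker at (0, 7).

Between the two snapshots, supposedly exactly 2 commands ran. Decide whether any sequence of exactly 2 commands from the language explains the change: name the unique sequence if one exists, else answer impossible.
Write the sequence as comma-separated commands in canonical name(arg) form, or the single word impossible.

extend(-1), extend(-1)

start: joint angles (θ0=90°, θ1=0°, e=1)
1. extend(-1) → joint angles (θ0=90°, θ1=0°, e=0)
2. extend(-1) → joint angles (θ0=90°, θ1=0°, e=0)
no rival 2-sequence matches.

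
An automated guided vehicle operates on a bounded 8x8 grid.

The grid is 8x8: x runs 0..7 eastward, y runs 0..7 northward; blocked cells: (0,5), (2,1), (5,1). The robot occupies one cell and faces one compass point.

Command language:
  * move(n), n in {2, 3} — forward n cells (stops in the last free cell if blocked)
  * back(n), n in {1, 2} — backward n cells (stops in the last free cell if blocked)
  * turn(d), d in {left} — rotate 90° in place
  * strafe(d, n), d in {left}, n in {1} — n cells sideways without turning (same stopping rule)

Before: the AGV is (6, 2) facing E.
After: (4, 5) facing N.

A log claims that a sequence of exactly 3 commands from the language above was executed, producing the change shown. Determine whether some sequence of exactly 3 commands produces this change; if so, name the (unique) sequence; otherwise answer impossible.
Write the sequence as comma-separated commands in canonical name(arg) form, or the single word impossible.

key: running move(3) before back(2) would end elsewhere — order is forced
initial: (6, 2) facing E
t=1 back(2) ⇒ (4, 2) facing E
t=2 turn(left) ⇒ (4, 2) facing N
t=3 move(3) ⇒ (4, 5) facing N
no rival 3-sequence matches.

back(2), turn(left), move(3)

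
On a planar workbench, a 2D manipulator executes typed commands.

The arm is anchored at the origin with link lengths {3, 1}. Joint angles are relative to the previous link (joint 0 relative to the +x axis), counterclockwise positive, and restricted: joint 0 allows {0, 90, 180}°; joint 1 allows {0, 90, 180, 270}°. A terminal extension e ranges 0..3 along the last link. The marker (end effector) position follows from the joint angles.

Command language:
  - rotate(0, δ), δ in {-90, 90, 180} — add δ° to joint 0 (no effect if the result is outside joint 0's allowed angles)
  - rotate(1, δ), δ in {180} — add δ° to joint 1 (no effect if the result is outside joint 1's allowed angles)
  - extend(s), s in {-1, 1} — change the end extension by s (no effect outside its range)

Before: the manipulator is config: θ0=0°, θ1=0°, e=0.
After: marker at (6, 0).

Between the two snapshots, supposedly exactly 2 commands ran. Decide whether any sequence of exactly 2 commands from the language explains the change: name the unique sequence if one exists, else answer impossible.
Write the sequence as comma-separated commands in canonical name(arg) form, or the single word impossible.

extend(1), extend(1)

start: config: θ0=0°, θ1=0°, e=0
[1] after extend(1): config: θ0=0°, θ1=0°, e=1
[2] after extend(1): config: θ0=0°, θ1=0°, e=2
all 36 alternatives checked — unique.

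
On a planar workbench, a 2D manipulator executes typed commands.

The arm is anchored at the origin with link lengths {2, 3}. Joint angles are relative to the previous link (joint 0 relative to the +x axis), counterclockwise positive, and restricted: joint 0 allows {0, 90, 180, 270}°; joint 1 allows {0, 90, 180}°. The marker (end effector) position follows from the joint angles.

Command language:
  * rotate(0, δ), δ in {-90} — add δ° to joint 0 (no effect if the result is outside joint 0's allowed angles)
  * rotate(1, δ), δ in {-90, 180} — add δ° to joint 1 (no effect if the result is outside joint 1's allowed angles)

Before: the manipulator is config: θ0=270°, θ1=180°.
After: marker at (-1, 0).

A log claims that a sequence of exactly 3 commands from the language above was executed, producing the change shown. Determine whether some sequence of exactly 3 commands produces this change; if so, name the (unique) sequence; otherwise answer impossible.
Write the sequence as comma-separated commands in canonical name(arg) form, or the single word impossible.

rotate(0, -90), rotate(0, -90), rotate(0, -90)

from: config: θ0=270°, θ1=180°
step 1 (rotate(0, -90)): config: θ0=180°, θ1=180°
step 2 (rotate(0, -90)): config: θ0=90°, θ1=180°
step 3 (rotate(0, -90)): config: θ0=0°, θ1=180°
no other 3-command option fits: unique.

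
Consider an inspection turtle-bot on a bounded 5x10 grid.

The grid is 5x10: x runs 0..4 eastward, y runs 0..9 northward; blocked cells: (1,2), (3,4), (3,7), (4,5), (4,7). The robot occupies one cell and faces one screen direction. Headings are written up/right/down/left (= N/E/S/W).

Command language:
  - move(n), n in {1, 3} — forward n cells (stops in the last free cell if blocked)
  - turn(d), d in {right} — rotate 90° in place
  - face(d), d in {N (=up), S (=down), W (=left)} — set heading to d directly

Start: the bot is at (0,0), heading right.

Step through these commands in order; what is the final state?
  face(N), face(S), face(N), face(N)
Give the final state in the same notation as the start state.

at (0,0), heading up

from: at (0,0), heading right
1. face(N) → at (0,0), heading up
2. face(S) → at (0,0), heading down
3. face(N) → at (0,0), heading up
4. face(N) → at (0,0), heading up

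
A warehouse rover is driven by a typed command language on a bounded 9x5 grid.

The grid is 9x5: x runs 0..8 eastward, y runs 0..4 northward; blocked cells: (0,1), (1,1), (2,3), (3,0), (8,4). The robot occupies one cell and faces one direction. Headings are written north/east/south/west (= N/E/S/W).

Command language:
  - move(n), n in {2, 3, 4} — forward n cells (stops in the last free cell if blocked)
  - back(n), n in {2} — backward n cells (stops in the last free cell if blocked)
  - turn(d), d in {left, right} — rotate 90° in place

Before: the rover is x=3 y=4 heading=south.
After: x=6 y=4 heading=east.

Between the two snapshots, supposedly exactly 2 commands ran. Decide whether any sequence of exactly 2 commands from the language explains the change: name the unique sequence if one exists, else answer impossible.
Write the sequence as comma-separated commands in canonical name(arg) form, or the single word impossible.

key: cell and facing (now E) both changed — the 2 commands mix motion and turning
begin: x=3 y=4 heading=south
step 1 (turn(left)): x=3 y=4 heading=east
step 2 (move(3)): x=6 y=4 heading=east
all 36 alternatives checked — unique.

turn(left), move(3)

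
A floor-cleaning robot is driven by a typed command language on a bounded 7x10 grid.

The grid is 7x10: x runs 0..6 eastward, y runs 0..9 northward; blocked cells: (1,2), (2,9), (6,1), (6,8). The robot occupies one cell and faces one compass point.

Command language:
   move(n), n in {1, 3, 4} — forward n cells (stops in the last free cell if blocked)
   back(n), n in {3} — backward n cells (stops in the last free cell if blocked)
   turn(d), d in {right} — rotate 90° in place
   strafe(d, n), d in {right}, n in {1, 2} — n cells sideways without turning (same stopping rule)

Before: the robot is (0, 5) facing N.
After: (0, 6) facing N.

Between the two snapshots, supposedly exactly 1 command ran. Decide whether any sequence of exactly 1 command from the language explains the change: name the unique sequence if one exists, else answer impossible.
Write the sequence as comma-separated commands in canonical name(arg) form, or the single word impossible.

move(1)

key: heading stays N — the single command does not turn
initial: (0, 5) facing N
step 1 (move(1)): (0, 6) facing N
no other 1-command option fits: unique.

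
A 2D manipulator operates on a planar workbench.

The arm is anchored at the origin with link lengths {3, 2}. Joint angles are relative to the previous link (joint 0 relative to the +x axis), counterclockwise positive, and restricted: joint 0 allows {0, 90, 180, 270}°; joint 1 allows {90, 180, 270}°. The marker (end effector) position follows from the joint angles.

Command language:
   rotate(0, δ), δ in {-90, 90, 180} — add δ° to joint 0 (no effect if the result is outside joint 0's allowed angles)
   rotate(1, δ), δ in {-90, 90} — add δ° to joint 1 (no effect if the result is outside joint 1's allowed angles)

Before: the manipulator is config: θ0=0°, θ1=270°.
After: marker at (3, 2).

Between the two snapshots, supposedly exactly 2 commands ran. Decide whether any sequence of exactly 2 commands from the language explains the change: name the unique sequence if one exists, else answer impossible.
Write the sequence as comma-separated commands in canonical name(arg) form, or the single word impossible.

rotate(1, -90), rotate(1, -90)

initial: config: θ0=0°, θ1=270°
1. rotate(1, -90) → config: θ0=0°, θ1=180°
2. rotate(1, -90) → config: θ0=0°, θ1=90°
no rival 2-sequence matches.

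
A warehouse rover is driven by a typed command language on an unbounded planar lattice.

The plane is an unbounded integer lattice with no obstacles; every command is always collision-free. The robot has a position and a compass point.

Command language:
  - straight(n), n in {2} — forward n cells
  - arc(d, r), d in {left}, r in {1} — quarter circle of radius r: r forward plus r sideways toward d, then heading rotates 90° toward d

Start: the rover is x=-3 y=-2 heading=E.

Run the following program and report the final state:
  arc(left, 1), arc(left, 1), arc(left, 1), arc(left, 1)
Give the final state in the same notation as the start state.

begin: x=-3 y=-2 heading=E
1. arc(left, 1) → x=-2 y=-1 heading=N
2. arc(left, 1) → x=-3 y=0 heading=W
3. arc(left, 1) → x=-4 y=-1 heading=S
4. arc(left, 1) → x=-3 y=-2 heading=E

x=-3 y=-2 heading=E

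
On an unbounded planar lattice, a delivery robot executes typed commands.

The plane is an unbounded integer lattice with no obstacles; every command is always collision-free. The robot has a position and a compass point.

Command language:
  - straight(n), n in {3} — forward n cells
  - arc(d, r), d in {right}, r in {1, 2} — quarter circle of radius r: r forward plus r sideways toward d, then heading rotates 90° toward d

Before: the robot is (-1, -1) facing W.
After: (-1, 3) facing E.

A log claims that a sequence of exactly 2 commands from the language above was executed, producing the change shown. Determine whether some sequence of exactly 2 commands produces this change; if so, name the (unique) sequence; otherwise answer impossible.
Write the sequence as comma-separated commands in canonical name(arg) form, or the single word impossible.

key: position moved to (-1,3) AND the heading swung to E — translation plus rotation needed
from: (-1, -1) facing W
t=1 arc(right, 2) ⇒ (-3, 1) facing N
t=2 arc(right, 2) ⇒ (-1, 3) facing E
all 9 alternatives checked — unique.

arc(right, 2), arc(right, 2)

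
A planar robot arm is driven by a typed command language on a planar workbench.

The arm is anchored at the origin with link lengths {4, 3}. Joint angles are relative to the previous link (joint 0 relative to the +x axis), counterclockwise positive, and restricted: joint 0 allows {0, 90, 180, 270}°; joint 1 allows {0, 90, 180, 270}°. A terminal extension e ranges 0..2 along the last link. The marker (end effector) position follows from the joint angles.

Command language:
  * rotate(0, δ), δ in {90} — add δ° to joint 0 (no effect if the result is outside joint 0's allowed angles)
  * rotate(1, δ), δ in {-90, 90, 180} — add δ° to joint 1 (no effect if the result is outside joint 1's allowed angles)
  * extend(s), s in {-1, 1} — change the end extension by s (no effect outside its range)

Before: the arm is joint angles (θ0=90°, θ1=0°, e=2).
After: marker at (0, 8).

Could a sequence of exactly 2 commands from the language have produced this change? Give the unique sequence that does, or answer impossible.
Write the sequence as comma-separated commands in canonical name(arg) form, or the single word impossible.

key: order matters: swapping extend(1) and extend(-1) lands elsewhere
from: joint angles (θ0=90°, θ1=0°, e=2)
[1] after extend(1): joint angles (θ0=90°, θ1=0°, e=2)
[2] after extend(-1): joint angles (θ0=90°, θ1=0°, e=1)
no rival 2-sequence matches.

extend(1), extend(-1)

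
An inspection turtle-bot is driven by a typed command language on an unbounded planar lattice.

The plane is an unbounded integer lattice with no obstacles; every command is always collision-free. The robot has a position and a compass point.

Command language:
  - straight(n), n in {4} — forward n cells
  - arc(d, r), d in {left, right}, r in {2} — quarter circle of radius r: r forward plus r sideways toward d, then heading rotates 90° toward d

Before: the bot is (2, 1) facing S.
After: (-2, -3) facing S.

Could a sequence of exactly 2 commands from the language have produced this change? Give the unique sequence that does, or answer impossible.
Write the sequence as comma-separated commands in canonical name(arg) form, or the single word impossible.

key: order matters: swapping arc(right, 2) and arc(left, 2) lands elsewhere
initial: (2, 1) facing S
t=1 arc(right, 2) ⇒ (0, -1) facing W
t=2 arc(left, 2) ⇒ (-2, -3) facing S
all 9 alternatives checked — unique.

arc(right, 2), arc(left, 2)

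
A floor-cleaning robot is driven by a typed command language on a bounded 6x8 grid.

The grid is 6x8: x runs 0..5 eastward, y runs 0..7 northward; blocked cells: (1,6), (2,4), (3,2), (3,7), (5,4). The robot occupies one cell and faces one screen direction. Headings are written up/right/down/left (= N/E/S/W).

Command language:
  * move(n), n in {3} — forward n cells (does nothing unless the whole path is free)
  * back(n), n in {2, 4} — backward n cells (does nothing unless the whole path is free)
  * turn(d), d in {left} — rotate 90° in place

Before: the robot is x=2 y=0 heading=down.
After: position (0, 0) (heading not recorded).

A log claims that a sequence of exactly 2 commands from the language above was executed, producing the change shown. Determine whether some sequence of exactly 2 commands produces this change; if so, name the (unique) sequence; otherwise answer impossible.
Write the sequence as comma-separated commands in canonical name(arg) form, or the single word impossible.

key: order matters: swapping turn(left) and back(2) lands elsewhere
begin: x=2 y=0 heading=down
step 1 (turn(left)): x=2 y=0 heading=right
step 2 (back(2)): x=0 y=0 heading=right
all 16 alternatives checked — unique.

turn(left), back(2)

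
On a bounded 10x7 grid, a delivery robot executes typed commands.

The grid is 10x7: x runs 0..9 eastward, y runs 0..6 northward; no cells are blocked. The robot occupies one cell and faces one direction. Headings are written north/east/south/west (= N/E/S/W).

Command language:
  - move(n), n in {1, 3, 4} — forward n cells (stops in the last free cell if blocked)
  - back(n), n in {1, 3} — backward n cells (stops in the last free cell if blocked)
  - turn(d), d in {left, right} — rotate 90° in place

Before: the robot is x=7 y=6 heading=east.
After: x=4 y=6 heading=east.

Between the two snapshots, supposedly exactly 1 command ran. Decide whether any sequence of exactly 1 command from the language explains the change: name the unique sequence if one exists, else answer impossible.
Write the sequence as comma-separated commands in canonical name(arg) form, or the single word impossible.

key: still facing E — the one step turns nothing
from: x=7 y=6 heading=east
step 1 (back(3)): x=4 y=6 heading=east
no other 1-command option fits: unique.

back(3)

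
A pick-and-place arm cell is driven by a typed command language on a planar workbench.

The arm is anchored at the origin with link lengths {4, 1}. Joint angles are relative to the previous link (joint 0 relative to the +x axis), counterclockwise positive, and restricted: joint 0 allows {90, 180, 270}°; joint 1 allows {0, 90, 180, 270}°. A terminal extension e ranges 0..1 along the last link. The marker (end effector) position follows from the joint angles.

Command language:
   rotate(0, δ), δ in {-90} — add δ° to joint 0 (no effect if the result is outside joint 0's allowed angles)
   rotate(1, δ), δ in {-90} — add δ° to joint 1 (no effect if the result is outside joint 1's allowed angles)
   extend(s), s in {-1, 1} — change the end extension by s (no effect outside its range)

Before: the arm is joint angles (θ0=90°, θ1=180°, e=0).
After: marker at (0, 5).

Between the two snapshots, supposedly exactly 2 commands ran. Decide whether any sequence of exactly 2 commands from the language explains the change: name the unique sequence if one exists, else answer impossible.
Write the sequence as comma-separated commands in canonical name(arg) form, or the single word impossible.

rotate(1, -90), rotate(1, -90)

start: joint angles (θ0=90°, θ1=180°, e=0)
step 1 (rotate(1, -90)): joint angles (θ0=90°, θ1=90°, e=0)
step 2 (rotate(1, -90)): joint angles (θ0=90°, θ1=0°, e=0)
uniquely the one of 16 2-step routes that fits.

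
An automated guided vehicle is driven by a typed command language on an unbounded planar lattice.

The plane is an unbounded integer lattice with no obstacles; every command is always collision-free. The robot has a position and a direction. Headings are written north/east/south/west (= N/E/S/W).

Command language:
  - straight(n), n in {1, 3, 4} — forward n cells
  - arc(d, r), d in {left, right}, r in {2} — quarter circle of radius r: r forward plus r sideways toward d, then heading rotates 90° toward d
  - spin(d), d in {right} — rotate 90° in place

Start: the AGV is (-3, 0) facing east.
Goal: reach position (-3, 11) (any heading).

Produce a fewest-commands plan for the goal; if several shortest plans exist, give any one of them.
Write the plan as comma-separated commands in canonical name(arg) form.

t0: (-3, 0) facing east
t=1 arc(left, 2) ⇒ (-1, 2) facing north
t=2 straight(4) ⇒ (-1, 6) facing north
t=3 straight(3) ⇒ (-1, 9) facing north
t=4 arc(left, 2) ⇒ (-3, 11) facing west
nothing shorter than 4 reaches the goal.

arc(left, 2), straight(4), straight(3), arc(left, 2)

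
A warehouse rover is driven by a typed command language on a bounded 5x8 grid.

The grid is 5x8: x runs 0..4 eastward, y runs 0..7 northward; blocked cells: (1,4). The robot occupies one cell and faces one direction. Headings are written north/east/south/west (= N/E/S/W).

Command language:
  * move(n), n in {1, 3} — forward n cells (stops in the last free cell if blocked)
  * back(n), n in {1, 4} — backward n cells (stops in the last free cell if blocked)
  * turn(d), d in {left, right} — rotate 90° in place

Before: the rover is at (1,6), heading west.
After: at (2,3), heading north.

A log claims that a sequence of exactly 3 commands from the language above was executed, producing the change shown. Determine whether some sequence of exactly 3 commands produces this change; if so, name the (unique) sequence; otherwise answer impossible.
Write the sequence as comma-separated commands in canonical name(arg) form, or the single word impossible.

every 3-command combo misses the target.

impossible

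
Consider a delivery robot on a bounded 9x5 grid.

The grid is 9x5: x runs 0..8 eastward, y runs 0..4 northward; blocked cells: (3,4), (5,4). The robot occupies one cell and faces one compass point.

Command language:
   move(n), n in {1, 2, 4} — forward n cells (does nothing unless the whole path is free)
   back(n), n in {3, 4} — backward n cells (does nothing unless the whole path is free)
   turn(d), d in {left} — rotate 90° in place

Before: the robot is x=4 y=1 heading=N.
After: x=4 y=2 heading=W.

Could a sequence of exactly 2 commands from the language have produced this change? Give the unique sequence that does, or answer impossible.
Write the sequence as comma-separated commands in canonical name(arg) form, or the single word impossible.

key: running turn(left) before move(1) would end elsewhere — order is forced
start: x=4 y=1 heading=N
step 1 (move(1)): x=4 y=2 heading=N
step 2 (turn(left)): x=4 y=2 heading=W
all 36 alternatives checked — unique.

move(1), turn(left)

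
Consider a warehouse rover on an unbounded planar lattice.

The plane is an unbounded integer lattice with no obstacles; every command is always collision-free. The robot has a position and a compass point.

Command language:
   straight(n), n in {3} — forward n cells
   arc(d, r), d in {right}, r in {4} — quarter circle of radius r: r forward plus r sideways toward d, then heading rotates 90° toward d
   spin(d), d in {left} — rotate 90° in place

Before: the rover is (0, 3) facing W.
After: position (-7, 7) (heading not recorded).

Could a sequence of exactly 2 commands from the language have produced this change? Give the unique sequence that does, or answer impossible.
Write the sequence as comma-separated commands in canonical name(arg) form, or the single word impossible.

straight(3), arc(right, 4)

key: running arc(right, 4) before straight(3) would end elsewhere — order is forced
t0: (0, 3) facing W
t=1 straight(3) ⇒ (-3, 3) facing W
t=2 arc(right, 4) ⇒ (-7, 7) facing N
uniquely the one of 9 2-step routes that fits.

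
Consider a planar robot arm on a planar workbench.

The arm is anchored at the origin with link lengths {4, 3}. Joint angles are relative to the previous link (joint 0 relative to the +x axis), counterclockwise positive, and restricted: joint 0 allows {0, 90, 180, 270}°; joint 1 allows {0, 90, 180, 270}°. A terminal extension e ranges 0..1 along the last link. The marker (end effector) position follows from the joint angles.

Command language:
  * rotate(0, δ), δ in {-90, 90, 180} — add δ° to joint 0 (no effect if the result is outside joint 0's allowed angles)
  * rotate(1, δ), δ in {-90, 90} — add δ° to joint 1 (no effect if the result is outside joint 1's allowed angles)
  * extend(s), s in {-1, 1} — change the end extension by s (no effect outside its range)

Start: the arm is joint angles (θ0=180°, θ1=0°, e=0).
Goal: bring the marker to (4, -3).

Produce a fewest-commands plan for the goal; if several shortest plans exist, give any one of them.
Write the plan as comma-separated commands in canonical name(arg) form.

rotate(0, 180), rotate(1, -90)

start: joint angles (θ0=180°, θ1=0°, e=0)
[1] after rotate(0, 180): joint angles (θ0=0°, θ1=0°, e=0)
[2] after rotate(1, -90): joint angles (θ0=0°, θ1=270°, e=0)
shorter routes all fall short; 2 is best.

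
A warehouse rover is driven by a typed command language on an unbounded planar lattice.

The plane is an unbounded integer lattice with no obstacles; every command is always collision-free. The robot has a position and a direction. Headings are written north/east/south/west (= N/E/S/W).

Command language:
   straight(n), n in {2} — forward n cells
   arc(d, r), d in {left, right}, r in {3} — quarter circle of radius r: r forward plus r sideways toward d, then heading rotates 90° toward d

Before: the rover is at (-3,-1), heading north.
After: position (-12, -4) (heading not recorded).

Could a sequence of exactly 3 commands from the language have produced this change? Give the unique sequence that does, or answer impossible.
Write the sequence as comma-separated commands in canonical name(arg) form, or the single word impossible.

key: order matters: swapping arc(left, 3) and arc(right, 3) lands elsewhere
initial: at (-3,-1), heading north
step 1 (arc(left, 3)): at (-6,2), heading west
step 2 (arc(left, 3)): at (-9,-1), heading south
step 3 (arc(right, 3)): at (-12,-4), heading west
no other 3-command option fits: unique.

arc(left, 3), arc(left, 3), arc(right, 3)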